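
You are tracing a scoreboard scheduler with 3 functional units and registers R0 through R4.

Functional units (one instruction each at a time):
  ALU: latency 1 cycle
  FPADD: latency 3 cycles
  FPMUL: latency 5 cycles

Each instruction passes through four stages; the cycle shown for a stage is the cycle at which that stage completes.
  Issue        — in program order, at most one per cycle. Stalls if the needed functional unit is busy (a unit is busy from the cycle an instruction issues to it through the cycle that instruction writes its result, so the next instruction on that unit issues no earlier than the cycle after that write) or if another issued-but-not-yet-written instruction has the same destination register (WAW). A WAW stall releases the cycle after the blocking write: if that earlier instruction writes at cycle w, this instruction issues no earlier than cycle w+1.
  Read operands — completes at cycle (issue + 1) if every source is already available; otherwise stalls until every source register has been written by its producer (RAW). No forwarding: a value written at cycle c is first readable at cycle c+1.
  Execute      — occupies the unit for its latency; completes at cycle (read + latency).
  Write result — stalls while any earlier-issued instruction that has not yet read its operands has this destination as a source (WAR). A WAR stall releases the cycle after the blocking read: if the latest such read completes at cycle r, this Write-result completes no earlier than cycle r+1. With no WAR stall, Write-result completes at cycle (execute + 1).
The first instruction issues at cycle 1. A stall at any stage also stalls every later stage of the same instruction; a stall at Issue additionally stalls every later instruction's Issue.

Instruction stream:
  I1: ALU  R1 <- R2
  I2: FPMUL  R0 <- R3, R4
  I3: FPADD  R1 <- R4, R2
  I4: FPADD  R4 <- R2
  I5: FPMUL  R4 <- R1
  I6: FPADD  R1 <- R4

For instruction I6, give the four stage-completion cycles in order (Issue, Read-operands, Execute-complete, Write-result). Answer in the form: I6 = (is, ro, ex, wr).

I6 = (18, 25, 28, 29)

t=1  I1→ALU
t=2  I1 RO, I2→FPMUL
t=3  I1 EX, I2 RO
t=4  I1 WR R1
t=5  I3→FPADD
t=6  I3 RO
t=8  I2 EX
t=9  I2 WR R0, I3 EX
t=10  I3 WR R1
t=11  I4→FPADD
t=12  I4 RO
t=15  I4 EX
t=16  I4 WR R4
t=17  I5→FPMUL
t=18  I5 RO, I6→FPADD
t=23  I5 EX
t=24  I5 WR R4
t=25  I6 RO
t=28  I6 EX
t=29  I6 WR R1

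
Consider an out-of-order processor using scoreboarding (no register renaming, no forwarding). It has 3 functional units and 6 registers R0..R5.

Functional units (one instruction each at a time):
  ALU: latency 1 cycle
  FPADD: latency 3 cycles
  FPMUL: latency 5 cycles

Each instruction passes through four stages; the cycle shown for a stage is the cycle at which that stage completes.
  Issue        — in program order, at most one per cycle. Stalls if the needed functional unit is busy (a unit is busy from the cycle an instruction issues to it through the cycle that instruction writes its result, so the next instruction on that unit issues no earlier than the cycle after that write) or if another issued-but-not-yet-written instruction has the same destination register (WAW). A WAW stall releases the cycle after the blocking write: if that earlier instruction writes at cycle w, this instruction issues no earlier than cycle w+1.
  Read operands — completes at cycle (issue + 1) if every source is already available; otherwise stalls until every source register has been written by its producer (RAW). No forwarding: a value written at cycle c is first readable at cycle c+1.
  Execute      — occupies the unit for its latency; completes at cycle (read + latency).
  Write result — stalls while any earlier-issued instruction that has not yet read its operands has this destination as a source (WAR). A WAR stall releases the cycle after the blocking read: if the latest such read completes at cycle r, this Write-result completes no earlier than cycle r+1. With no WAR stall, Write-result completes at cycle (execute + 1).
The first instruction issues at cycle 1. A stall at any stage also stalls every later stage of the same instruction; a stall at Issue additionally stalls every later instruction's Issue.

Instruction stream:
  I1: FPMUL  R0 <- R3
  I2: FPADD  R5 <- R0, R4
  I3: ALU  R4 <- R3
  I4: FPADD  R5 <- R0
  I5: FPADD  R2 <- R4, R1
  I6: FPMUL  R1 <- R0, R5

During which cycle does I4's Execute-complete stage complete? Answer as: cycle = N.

cycle = 18

t=1  I1 dispatched to FPMUL
t=2  I1 operands ready · I2 dispatched to FPADD
t=3  I3 dispatched to ALU
t=4  I3 operands ready
t=5  I3 complete
t=7  I1 complete
t=8  R0←I1
t=9  I2 operands ready
t=10  R4←I3
t=12  I2 complete
t=13  R5←I2
t=14  I4 dispatched to FPADD
t=15  I4 operands ready
t=18  I4 complete
t=19  R5←I4
t=20  I5 dispatched to FPADD
t=21  I5 operands ready · I6 dispatched to FPMUL
t=22  I6 operands ready
t=24  I5 complete
t=25  R2←I5
t=27  I6 complete
t=28  R1←I6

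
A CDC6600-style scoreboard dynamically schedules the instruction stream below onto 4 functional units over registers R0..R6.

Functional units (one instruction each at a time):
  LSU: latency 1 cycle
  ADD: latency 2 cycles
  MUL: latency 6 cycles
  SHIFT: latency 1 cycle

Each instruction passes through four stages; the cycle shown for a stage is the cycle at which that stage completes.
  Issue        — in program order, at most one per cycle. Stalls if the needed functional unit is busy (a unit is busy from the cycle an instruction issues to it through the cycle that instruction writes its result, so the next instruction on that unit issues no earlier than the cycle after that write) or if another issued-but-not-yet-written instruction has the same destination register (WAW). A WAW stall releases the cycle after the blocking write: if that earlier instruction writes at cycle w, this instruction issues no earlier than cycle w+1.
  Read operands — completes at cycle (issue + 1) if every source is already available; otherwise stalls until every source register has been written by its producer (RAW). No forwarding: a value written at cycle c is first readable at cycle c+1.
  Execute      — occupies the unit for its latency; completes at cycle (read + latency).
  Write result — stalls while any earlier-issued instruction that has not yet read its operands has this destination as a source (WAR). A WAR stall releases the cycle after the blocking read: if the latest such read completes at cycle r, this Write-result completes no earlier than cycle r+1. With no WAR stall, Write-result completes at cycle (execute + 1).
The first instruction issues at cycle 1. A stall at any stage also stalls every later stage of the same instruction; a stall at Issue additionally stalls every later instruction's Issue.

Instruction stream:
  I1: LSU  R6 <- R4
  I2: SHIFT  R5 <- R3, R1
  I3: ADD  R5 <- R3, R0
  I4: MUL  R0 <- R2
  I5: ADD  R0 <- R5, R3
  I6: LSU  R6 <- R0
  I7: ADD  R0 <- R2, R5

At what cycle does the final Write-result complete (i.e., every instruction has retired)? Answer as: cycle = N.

[1] I1 dispatched to LSU
[2] I1 operands ready | I2 dispatched to SHIFT
[3] I1 complete | I2 operands ready
[4] R6←I1 | I2 complete
[5] R5←I2
[6] I3 dispatched to ADD
[7] I3 operands ready | I4 dispatched to MUL
[8] I4 operands ready
[9] I3 complete
[10] R5←I3
[14] I4 complete
[15] R0←I4
[16] I5 dispatched to ADD
[17] I5 operands ready | I6 dispatched to LSU
[19] I5 complete
[20] R0←I5
[21] I6 operands ready | I7 dispatched to ADD
[22] I6 complete | I7 operands ready
[23] R6←I6
[24] I7 complete
[25] R0←I7

cycle = 25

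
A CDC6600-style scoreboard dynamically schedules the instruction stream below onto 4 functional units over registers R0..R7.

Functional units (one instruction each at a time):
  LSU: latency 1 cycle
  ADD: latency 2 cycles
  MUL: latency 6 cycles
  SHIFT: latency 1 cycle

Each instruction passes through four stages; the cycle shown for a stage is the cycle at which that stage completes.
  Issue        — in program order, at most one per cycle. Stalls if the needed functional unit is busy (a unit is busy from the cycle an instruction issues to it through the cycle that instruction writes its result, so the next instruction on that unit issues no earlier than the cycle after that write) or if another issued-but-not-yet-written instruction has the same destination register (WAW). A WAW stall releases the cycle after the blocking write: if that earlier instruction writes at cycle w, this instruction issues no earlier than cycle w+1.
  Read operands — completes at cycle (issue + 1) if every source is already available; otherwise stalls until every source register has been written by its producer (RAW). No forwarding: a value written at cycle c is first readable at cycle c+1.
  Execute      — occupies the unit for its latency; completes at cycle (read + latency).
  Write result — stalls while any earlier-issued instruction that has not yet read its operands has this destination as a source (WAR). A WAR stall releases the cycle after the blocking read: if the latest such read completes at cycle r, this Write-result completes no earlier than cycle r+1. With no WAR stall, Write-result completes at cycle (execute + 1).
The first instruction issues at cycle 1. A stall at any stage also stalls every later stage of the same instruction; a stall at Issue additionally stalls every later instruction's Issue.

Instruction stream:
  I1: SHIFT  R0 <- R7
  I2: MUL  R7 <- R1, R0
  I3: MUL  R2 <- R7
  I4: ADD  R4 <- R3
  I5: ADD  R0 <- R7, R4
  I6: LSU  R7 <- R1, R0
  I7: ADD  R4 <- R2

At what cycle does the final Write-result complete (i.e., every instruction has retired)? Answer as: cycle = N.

c1: I1→SHIFT
c2: I1 RO | I2→MUL
c3: I1 EX
c4: I1 WR R0
c5: I2 RO
c11: I2 EX
c12: I2 WR R7
c13: I3→MUL
c14: I3 RO | I4→ADD
c15: I4 RO
c17: I4 EX
c18: I4 WR R4
c19: I5→ADD
c20: I3 EX | I5 RO | I6→LSU
c21: I3 WR R2
c22: I5 EX
c23: I5 WR R0
c24: I6 RO | I7→ADD
c25: I6 EX | I7 RO
c26: I6 WR R7
c27: I7 EX
c28: I7 WR R4

cycle = 28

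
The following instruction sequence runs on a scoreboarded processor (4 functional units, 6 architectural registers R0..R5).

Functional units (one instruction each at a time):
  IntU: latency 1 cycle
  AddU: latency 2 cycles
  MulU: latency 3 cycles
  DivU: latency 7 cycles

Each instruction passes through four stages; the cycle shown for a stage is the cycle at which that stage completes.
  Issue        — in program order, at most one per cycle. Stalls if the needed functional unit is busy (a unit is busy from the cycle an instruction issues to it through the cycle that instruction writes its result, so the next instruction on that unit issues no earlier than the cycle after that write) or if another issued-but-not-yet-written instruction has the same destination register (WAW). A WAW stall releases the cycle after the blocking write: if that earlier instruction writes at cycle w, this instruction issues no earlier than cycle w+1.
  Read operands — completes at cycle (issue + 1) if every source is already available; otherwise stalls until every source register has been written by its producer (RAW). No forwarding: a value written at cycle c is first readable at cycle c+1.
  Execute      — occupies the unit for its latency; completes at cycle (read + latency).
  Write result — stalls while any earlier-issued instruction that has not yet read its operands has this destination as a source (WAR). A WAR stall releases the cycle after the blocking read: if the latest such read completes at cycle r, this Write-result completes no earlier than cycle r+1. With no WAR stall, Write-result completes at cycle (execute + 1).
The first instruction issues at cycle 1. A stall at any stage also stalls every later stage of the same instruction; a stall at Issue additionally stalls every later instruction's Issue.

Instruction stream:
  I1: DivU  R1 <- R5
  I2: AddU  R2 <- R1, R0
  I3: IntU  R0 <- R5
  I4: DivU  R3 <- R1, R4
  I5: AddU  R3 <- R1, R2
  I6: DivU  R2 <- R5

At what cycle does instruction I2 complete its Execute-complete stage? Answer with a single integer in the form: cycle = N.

cycle = 13

t=1  I1→DivU
t=2  I1 RO, I2→AddU
t=3  I3→IntU
t=4  I3 RO
t=5  I3 EX
t=9  I1 EX
t=10  I1 WR R1
t=11  I2 RO, I4→DivU
t=12  I3 WR R0, I4 RO
t=13  I2 EX
t=14  I2 WR R2
t=19  I4 EX
t=20  I4 WR R3
t=21  I5→AddU
t=22  I5 RO, I6→DivU
t=23  I6 RO
t=24  I5 EX
t=25  I5 WR R3
t=30  I6 EX
t=31  I6 WR R2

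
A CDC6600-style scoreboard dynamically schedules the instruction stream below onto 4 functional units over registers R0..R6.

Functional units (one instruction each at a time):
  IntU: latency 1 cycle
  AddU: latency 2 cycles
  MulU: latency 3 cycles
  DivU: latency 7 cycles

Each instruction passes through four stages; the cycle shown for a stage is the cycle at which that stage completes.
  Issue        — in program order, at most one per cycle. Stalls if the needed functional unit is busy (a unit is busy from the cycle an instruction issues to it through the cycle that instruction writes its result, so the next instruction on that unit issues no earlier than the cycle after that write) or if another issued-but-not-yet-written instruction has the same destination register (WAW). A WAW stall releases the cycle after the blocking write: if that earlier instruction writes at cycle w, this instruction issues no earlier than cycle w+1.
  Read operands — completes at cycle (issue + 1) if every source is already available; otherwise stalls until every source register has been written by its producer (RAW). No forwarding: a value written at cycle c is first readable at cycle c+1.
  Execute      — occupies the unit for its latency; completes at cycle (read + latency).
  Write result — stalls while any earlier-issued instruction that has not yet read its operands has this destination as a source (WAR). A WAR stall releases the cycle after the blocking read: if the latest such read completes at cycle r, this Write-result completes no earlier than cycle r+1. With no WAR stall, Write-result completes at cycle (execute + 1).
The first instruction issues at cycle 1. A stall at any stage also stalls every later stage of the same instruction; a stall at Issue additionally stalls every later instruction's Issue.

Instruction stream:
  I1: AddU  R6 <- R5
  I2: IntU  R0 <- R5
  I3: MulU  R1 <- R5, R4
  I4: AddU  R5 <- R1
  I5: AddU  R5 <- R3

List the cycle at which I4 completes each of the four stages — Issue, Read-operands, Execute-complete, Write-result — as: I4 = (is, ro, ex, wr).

I1 -> (1, 2, 4, 5)
I2 -> (2, 3, 4, 5)
I3 -> (3, 4, 7, 8)
I4 -> (6, 9, 11, 12)  // struct: AddU busy until I1 writes@5, RAW R1: wait I3 write@8
I5 -> (13, 14, 16, 17)  // struct: AddU busy until I4 writes@12

I4 = (6, 9, 11, 12)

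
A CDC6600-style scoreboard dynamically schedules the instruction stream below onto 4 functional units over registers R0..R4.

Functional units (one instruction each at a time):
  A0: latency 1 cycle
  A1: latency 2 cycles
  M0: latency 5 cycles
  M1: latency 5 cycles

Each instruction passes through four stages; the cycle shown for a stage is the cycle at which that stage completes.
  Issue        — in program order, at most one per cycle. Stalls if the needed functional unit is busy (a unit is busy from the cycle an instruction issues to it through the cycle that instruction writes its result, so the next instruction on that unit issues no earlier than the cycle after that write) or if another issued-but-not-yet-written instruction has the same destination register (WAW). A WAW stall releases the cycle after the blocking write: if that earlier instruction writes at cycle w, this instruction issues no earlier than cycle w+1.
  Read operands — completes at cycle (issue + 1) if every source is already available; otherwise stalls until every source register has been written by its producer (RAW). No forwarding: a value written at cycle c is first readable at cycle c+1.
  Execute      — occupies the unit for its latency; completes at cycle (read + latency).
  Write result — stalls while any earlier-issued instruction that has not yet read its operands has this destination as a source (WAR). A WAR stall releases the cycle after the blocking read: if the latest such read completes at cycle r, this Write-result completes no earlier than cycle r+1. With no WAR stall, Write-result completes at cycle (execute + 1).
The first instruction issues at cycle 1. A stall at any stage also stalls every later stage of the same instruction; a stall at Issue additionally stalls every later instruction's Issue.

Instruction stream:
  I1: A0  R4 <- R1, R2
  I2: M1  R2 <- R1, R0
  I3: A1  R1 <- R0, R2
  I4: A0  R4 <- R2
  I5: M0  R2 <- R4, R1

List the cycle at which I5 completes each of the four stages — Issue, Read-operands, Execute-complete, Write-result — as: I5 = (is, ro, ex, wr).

I1 -> (1, 2, 3, 4)
I2 -> (2, 3, 8, 9)
I3 -> (3, 10, 12, 13)  // RAW R2: wait I2 write@9
I4 -> (5, 10, 11, 12)  // struct: A0 busy until I1 writes@4, RAW R2: wait I2 write@9
I5 -> (10, 14, 19, 20)  // WAW R2: wait I2 write@9, RAW R1: wait I3 write@13

I5 = (10, 14, 19, 20)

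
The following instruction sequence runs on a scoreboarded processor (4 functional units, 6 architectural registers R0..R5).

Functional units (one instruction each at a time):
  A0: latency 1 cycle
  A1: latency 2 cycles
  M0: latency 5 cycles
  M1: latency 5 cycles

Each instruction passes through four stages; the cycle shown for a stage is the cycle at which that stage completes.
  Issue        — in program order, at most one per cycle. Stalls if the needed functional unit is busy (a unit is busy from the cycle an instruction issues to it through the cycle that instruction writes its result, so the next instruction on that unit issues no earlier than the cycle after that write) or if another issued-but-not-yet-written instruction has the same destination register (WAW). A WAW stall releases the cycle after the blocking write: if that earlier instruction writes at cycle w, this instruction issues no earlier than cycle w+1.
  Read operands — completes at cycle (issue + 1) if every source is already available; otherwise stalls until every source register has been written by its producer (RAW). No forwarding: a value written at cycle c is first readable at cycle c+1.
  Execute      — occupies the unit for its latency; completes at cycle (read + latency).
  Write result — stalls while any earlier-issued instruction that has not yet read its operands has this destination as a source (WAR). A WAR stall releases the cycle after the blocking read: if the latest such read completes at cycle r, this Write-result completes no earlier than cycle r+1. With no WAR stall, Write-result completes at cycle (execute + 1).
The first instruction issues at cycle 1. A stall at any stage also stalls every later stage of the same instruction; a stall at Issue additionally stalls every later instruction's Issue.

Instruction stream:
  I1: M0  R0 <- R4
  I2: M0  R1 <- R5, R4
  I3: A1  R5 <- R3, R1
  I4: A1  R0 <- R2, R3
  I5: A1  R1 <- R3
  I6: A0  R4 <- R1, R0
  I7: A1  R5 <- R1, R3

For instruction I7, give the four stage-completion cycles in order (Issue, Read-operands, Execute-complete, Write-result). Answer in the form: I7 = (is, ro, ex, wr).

I7 = (31, 32, 34, 35)

t=1  I1→M0
t=2  I1 RO
t=7  I1 EX
t=8  I1 WR R0
t=9  I2→M0
t=10  I2 RO; I3→A1
t=15  I2 EX
t=16  I2 WR R1
t=17  I3 RO
t=19  I3 EX
t=20  I3 WR R5
t=21  I4→A1
t=22  I4 RO
t=24  I4 EX
t=25  I4 WR R0
t=26  I5→A1
t=27  I5 RO; I6→A0
t=29  I5 EX
t=30  I5 WR R1
t=31  I6 RO; I7→A1
t=32  I6 EX; I7 RO
t=33  I6 WR R4
t=34  I7 EX
t=35  I7 WR R5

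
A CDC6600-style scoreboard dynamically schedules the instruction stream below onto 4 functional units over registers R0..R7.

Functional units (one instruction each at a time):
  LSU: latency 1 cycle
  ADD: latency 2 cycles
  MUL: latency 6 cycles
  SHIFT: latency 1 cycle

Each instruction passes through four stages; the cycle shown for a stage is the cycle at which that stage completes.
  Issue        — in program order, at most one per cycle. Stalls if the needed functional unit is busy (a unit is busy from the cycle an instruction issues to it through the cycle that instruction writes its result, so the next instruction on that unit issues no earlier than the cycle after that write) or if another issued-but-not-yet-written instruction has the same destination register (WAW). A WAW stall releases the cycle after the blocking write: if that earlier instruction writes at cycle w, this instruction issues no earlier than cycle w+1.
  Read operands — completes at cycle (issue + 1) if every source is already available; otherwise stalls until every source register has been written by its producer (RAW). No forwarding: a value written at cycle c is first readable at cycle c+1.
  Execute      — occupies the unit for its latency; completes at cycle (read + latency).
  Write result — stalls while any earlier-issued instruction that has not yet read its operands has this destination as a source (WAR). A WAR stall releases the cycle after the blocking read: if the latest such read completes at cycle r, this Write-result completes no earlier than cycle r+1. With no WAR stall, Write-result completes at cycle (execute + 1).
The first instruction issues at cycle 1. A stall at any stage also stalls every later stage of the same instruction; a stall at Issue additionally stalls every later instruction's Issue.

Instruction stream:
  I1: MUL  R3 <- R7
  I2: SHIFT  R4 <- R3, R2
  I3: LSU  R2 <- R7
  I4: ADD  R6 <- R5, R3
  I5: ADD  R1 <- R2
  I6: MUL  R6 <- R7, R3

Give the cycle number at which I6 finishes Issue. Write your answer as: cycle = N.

[1] I1→MUL
[2] I1 RO · I2→SHIFT
[3] I3→LSU
[4] I3 RO · I4→ADD
[5] I3 EX
[8] I1 EX
[9] I1 WR R3
[10] I2 RO · I4 RO
[11] I2 EX · I3 WR R2
[12] I2 WR R4 · I4 EX
[13] I4 WR R6
[14] I5→ADD
[15] I5 RO · I6→MUL
[16] I6 RO
[17] I5 EX
[18] I5 WR R1
[22] I6 EX
[23] I6 WR R6

cycle = 15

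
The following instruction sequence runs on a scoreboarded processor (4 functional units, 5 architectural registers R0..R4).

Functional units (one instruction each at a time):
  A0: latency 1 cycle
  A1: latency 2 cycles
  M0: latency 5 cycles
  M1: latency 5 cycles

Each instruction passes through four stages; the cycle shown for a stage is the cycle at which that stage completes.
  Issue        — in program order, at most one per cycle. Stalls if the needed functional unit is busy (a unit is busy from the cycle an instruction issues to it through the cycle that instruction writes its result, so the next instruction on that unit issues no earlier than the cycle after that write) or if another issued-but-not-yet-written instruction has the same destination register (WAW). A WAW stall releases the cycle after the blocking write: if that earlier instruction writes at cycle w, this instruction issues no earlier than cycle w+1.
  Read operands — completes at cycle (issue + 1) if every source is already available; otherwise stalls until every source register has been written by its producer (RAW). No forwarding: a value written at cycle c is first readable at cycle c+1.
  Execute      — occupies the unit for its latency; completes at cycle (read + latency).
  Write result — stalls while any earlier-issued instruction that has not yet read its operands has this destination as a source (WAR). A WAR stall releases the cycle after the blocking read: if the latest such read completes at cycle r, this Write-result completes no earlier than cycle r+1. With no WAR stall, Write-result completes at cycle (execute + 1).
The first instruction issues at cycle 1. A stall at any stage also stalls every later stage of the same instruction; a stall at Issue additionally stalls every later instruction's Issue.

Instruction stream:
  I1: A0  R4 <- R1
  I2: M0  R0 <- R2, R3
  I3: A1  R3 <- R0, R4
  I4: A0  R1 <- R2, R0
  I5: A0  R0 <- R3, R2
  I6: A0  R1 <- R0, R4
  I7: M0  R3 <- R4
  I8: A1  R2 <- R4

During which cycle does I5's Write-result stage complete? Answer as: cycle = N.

I1  is:1  ro:2  ex:3  wr:4
I2  is:2  ro:3  ex:8  wr:9
I3  is:3  ro:10  ex:12  wr:13  — RAW R0: wait I2 write@9
I4  is:5  ro:10  ex:11  wr:12  — struct: A0 busy until I1 writes@4, RAW R0: wait I2 write@9
I5  is:13  ro:14  ex:15  wr:16  — struct: A0 busy until I4 writes@12
I6  is:17  ro:18  ex:19  wr:20  — struct: A0 busy until I5 writes@16
I7  is:18  ro:19  ex:24  wr:25
I8  is:19  ro:20  ex:22  wr:23

cycle = 16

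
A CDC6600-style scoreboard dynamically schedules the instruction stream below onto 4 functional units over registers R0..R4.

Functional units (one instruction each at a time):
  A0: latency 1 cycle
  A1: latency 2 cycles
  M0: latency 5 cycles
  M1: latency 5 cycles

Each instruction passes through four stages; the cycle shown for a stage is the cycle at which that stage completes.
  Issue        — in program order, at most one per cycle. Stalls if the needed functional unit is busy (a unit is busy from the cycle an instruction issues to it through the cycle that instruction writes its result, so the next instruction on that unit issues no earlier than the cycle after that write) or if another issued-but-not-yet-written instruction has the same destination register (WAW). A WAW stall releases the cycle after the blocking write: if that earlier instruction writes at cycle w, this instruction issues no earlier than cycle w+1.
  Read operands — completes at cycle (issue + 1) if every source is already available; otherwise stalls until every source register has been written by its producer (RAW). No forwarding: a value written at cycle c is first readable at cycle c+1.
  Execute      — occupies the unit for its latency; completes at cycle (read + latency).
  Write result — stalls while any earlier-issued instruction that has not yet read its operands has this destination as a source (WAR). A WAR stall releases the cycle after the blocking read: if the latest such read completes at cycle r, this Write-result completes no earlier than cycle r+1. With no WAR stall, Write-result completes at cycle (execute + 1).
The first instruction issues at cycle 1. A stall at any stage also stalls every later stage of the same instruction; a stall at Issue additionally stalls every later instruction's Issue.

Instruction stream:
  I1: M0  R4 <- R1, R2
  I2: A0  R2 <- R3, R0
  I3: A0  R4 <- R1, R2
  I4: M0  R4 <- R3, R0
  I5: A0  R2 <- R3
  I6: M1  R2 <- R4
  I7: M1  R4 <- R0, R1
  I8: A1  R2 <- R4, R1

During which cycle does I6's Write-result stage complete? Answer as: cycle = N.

cycle = 27

[I1] 1/2/7/8
[I2] 2/3/4/5
[I3] 9/10/11/12  (WAW R4: wait I1 write@8)
[I4] 13/14/19/20  (WAW R4: wait I3 write@12)
[I5] 14/15/16/17
[I6] 18/21/26/27  (WAW R2: wait I5 write@17; RAW R4: wait I4 write@20)
[I7] 28/29/34/35  (struct: M1 busy until I6 writes@27)
[I8] 29/36/38/39  (RAW R4: wait I7 write@35)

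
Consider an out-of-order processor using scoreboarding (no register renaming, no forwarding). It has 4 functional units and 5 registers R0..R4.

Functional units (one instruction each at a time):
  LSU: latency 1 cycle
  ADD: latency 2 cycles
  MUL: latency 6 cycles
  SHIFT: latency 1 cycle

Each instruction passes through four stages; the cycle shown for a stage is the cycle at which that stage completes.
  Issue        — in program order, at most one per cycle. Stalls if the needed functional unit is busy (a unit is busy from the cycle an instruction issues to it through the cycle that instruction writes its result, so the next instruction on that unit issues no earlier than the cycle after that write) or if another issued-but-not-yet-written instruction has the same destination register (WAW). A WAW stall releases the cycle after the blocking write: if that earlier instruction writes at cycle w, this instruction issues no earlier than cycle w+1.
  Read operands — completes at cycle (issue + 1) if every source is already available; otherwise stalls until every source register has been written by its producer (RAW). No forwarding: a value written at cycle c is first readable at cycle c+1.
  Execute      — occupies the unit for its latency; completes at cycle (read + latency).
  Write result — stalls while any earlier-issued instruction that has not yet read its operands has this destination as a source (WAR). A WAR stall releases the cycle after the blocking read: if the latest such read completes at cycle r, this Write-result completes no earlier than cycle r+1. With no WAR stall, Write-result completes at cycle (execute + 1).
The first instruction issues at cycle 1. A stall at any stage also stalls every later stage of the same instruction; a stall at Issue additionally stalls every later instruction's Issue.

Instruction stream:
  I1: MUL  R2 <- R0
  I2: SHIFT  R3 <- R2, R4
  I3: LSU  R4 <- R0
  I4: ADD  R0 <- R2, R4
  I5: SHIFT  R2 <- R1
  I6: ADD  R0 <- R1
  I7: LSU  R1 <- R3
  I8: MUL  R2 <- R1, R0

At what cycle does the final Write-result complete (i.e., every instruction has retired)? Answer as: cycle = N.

[I1] 1/2/8/9
[I2] 2/10/11/12  (RAW R2: wait I1 write@9)
[I3] 3/4/5/11  (WAR R4: wait I2 read@10)
[I4] 4/12/14/15  (RAW R4: wait I3 write@11)
[I5] 13/14/15/16  (struct: SHIFT busy until I2 writes@12)
[I6] 16/17/19/20  (struct: ADD busy until I4 writes@15)
[I7] 17/18/19/20
[I8] 18/21/27/28  (RAW R1: wait I7 write@20; RAW R0: wait I6 write@20)

cycle = 28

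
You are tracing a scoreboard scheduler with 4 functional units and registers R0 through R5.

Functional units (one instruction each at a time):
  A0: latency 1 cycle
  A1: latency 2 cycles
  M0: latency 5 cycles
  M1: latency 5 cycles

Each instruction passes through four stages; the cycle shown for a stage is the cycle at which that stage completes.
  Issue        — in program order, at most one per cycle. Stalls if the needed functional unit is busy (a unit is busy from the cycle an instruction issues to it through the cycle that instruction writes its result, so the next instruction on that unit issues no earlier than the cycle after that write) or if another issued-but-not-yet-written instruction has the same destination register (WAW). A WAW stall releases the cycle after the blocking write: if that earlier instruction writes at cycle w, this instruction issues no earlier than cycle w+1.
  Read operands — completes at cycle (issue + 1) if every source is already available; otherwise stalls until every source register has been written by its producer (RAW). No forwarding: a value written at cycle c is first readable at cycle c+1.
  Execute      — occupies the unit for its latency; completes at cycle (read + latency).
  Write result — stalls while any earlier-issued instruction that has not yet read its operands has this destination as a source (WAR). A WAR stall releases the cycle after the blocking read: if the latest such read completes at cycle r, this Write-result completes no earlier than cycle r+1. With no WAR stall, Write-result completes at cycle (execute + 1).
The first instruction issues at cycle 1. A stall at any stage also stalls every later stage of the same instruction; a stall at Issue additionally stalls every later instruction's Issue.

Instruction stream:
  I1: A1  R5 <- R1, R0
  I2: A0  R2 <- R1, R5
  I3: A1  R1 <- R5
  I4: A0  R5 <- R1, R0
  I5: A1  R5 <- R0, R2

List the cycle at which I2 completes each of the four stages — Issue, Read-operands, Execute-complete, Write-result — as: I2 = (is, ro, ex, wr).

I2 = (2, 6, 7, 8)

cycle 1: I1 dispatched to A1
cycle 2: I1 operands ready | I2 dispatched to A0
cycle 4: I1 complete
cycle 5: R5←I1
cycle 6: I2 operands ready | I3 dispatched to A1
cycle 7: I2 complete | I3 operands ready
cycle 8: R2←I2
cycle 9: I3 complete | I4 dispatched to A0
cycle 10: R1←I3
cycle 11: I4 operands ready
cycle 12: I4 complete
cycle 13: R5←I4
cycle 14: I5 dispatched to A1
cycle 15: I5 operands ready
cycle 17: I5 complete
cycle 18: R5←I5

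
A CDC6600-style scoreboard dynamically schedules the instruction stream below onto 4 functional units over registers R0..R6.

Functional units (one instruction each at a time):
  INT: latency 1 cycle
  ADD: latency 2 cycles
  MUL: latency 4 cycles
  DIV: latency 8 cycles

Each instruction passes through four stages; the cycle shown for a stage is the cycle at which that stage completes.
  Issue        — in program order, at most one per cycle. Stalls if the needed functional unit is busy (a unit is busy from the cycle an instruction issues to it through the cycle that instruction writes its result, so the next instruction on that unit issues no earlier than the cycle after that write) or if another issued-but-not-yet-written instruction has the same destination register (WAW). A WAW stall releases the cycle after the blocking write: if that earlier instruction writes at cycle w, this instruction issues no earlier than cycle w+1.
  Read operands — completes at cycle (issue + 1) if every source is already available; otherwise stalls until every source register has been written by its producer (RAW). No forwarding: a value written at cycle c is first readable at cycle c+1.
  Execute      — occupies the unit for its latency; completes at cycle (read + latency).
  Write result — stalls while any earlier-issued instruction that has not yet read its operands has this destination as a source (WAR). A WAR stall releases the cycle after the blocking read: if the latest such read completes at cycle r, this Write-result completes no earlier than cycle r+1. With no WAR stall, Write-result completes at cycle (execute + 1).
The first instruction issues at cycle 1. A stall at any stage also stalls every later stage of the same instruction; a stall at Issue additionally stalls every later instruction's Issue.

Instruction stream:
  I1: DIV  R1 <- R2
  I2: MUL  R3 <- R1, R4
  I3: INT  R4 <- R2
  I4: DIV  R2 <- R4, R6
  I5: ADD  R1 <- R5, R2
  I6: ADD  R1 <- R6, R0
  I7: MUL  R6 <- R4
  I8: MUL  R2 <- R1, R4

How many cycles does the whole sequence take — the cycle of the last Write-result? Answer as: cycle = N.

I1: IS=1 RO=2 EX=10 WR=11
I2: IS=2 RO=12 EX=16 WR=17  [RAW R1: wait I1 write@11]
I3: IS=3 RO=4 EX=5 WR=13  [WAR R4: wait I2 read@12]
I4: IS=12 RO=14 EX=22 WR=23  [struct: DIV busy until I1 writes@11; RAW R4: wait I3 write@13]
I5: IS=13 RO=24 EX=26 WR=27  [RAW R2: wait I4 write@23]
I6: IS=28 RO=29 EX=31 WR=32  [struct: ADD busy until I5 writes@27]
I7: IS=29 RO=30 EX=34 WR=35
I8: IS=36 RO=37 EX=41 WR=42  [struct: MUL busy until I7 writes@35]

cycle = 42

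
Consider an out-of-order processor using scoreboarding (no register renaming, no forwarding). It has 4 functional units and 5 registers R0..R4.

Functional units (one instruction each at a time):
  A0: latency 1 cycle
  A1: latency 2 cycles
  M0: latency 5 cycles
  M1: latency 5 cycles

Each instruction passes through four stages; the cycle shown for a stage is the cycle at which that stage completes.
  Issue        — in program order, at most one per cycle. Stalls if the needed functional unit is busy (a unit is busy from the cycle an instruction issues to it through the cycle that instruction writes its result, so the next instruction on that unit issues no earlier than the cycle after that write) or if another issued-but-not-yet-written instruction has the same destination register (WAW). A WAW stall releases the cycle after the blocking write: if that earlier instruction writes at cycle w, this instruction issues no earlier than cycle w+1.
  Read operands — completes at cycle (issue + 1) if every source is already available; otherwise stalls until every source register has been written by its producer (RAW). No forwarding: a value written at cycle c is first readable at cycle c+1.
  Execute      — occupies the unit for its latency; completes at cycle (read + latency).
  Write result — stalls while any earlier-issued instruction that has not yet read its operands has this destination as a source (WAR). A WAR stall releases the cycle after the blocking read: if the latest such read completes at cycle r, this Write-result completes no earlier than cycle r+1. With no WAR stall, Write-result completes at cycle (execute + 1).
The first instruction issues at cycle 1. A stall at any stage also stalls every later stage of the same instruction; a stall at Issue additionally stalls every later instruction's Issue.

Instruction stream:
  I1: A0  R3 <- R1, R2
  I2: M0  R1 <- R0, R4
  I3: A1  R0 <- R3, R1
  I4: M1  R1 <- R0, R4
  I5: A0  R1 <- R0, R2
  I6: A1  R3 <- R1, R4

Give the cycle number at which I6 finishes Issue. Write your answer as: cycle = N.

cycle = 22

I1: IS=1 RO=2 EX=3 WR=4
I2: IS=2 RO=3 EX=8 WR=9
I3: IS=3 RO=10 EX=12 WR=13  [RAW R1: wait I2 write@9]
I4: IS=10 RO=14 EX=19 WR=20  [WAW R1: wait I2 write@9; RAW R0: wait I3 write@13]
I5: IS=21 RO=22 EX=23 WR=24  [WAW R1: wait I4 write@20]
I6: IS=22 RO=25 EX=27 WR=28  [RAW R1: wait I5 write@24]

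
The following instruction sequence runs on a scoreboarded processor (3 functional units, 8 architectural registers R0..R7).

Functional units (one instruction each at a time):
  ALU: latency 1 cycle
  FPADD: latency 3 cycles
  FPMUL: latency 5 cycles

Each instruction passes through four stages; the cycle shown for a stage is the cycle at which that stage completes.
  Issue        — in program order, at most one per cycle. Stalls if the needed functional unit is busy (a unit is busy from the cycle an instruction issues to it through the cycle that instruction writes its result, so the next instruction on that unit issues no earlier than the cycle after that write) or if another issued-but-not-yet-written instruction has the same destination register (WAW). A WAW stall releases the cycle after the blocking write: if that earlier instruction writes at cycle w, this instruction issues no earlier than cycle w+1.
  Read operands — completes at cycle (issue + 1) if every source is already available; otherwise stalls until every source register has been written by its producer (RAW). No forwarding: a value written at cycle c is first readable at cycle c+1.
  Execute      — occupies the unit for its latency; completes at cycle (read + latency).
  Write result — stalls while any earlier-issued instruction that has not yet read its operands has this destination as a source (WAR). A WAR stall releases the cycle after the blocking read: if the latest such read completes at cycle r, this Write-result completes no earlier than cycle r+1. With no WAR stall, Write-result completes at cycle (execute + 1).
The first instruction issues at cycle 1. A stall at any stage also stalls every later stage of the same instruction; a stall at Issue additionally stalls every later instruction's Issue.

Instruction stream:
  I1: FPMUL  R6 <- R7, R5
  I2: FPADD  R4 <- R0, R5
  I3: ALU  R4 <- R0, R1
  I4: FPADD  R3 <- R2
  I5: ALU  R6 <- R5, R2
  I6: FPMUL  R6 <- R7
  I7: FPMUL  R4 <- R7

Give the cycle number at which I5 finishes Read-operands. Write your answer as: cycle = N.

I1 -> (1, 2, 7, 8)
I2 -> (2, 3, 6, 7)
I3 -> (8, 9, 10, 11)  // WAW R4: wait I2 write@7
I4 -> (9, 10, 13, 14)
I5 -> (12, 13, 14, 15)  // struct: ALU busy until I3 writes@11
I6 -> (16, 17, 22, 23)  // WAW R6: wait I5 write@15
I7 -> (24, 25, 30, 31)  // struct: FPMUL busy until I6 writes@23

cycle = 13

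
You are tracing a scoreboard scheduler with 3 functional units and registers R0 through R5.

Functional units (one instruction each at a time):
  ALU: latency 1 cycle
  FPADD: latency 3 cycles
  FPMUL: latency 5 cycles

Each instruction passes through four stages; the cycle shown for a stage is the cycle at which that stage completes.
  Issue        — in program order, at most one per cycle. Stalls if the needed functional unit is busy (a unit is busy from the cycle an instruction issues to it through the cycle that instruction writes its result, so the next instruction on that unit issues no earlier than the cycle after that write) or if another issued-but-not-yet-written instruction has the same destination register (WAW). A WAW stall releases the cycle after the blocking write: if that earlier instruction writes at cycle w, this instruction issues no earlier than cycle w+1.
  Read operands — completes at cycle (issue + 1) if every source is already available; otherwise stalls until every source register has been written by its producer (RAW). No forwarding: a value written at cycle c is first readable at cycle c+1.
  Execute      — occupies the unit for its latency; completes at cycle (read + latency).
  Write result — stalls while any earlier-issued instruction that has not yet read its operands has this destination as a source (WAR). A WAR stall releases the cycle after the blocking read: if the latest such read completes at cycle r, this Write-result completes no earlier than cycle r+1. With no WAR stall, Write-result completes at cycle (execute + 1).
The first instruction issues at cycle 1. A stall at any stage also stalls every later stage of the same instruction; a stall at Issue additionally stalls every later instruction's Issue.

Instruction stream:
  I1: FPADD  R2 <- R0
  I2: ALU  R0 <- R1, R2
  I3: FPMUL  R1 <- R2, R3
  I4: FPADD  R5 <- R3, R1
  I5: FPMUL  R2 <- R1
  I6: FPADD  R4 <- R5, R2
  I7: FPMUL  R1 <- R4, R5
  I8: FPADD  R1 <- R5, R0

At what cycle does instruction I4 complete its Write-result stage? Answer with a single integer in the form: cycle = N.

cycle = 18

[1] I1 issues→FPADD
[2] I1 reads; I2 issues→ALU
[3] I3 issues→FPMUL
[5] I1 exec-done
[6] I1 writes R2
[7] I2 reads; I3 reads; I4 issues→FPADD
[8] I2 exec-done
[9] I2 writes R0
[12] I3 exec-done
[13] I3 writes R1
[14] I4 reads; I5 issues→FPMUL
[15] I5 reads
[17] I4 exec-done
[18] I4 writes R5
[19] I6 issues→FPADD
[20] I5 exec-done
[21] I5 writes R2
[22] I6 reads; I7 issues→FPMUL
[25] I6 exec-done
[26] I6 writes R4
[27] I7 reads
[32] I7 exec-done
[33] I7 writes R1
[34] I8 issues→FPADD
[35] I8 reads
[38] I8 exec-done
[39] I8 writes R1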